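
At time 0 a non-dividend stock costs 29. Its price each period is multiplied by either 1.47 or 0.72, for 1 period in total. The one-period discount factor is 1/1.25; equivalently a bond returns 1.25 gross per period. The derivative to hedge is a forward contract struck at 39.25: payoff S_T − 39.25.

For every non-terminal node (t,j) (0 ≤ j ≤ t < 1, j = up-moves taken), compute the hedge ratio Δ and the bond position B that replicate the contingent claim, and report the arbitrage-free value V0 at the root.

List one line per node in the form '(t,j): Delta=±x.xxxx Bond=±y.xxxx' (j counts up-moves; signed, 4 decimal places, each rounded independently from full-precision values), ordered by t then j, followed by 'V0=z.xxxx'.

Risk-neutral probability p* = (R−d)/(u−d) = (1.25−0.72)/(1.47−0.72) = 0.7067.
Terminal values V(1,·): V(1,0)=-18.3700, V(1,1)=3.3800
(0,0): S=29.0000. Δ = (V_up−V_dn)/(S_up−S_dn) = (3.3800−-18.3700)/(42.6300−20.8800) = 1.0000. V = [p*·3.3800 + (1−p*)·-18.3700]/1.25 = -2.4000. B = V − Δ·S = -31.4000.
The time-0 hedge costs -2.4000, which is the no-arbitrage price.

(0,0): Delta=1.0000 Bond=-31.4000
V0=-2.4000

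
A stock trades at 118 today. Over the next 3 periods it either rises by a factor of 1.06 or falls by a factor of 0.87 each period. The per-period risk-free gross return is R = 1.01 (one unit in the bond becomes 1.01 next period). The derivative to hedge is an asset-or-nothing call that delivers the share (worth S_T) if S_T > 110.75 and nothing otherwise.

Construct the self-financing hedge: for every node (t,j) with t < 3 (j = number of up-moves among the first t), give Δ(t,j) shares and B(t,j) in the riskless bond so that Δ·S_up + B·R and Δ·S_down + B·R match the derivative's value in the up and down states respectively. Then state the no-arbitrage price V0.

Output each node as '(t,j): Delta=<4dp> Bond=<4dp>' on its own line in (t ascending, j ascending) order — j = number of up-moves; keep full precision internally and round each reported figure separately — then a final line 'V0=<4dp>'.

Under the risk-neutral measure, an up-move has probability p* = (R−d)/(u−d) = 0.7368 and values discount at R = 1.01.
Terminal payoffs: V(3,0)=0.0000, V(3,1)=0.0000, V(3,2)=115.3488, V(3,3)=140.5399
Node (2,0) S=89.3142: V=(p*·0.0000+(1−p*)·0.0000)/1.01=0.0000; Δ=(0.0000−0.0000)/(94.6731−77.7034)=0.0000; B=V−Δ·S=0.0000
Node (2,1) S=108.8196: V=(p*·115.3488+(1−p*)·0.0000)/1.01=84.1523; Δ=(115.3488−0.0000)/(115.3488−94.6731)=5.5789; B=V−Δ·S=-522.9465
Node (2,2) S=132.5848: V=(p*·140.5399+(1−p*)·115.3488)/1.01=132.5848; Δ=(140.5399−115.3488)/(140.5399−115.3488)=1.0000; B=V−Δ·S=0.0000
Node (1,0) S=102.6600: V=(p*·84.1523+(1−p*)·0.0000)/1.01=61.3930; Δ=(84.1523−0.0000)/(108.8196−89.3142)=4.3143; B=V−Δ·S=-381.5139
Node (1,1) S=125.0800: V=(p*·132.5848+(1−p*)·84.1523)/1.01=118.6529; Δ=(132.5848−84.1523)/(132.5848−108.8196)=2.0380; B=V−Δ·S=-136.2550
Node (0,0) S=118.0000: V=(p*·118.6529+(1−p*)·61.3930)/1.01=102.5589; Δ=(118.6529−61.3930)/(125.0800−102.6600)=2.5540; B=V−Δ·S=-198.8087
Each (Δ,B) replicates both successor values, so the strategy is self-financing and V0 is arbitrage-free.

(0,0): Delta=2.5540 Bond=-198.8087
(1,0): Delta=4.3143 Bond=-381.5139
(1,1): Delta=2.0380 Bond=-136.2550
(2,0): Delta=0.0000 Bond=0.0000
(2,1): Delta=5.5789 Bond=-522.9465
(2,2): Delta=1.0000 Bond=0.0000
V0=102.5589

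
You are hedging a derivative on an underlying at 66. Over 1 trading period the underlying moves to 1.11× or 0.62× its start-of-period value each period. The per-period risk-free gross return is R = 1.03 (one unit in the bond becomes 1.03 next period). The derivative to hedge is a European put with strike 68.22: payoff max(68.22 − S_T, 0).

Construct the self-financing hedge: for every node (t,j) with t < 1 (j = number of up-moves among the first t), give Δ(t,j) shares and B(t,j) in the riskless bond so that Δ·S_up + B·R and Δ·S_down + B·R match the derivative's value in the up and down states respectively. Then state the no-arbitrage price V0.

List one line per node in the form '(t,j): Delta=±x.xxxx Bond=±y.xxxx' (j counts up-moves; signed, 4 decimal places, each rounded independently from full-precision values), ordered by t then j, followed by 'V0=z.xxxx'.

(0,0): Delta=-0.8442 Bond=60.0416
V0=4.3273

Risk-neutral probability p* = (R−d)/(u−d) = (1.03−0.62)/(1.11−0.62) = 0.8367.
At expiry t=1: V(1,0)=27.3000, V(1,1)=0.0000
Node (0,0) S=66.0000: V=(p*·0.0000+(1−p*)·27.3000)/1.03=4.3273; Δ=(0.0000−27.3000)/(73.2600−40.9200)=-0.8442; B=V−Δ·S=60.0416
The time-0 hedge costs 4.3273, which is the no-arbitrage price.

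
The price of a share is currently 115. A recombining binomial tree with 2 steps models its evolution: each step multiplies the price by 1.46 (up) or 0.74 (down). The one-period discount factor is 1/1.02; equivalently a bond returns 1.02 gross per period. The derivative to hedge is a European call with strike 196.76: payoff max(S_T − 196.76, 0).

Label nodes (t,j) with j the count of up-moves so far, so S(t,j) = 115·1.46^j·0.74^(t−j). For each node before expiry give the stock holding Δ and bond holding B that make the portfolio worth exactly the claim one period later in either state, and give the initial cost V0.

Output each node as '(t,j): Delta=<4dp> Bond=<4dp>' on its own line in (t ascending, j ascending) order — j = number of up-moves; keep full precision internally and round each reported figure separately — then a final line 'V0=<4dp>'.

Under the risk-neutral measure, an up-move has probability p* = (R−d)/(u−d) = 0.3889 and values discount at R = 1.02.
Terminal values V(2,·): V(2,0)=0.0000, V(2,1)=0.0000, V(2,2)=48.3740
Node (1,0) S=85.1000: V=(p*·0.0000+(1−p*)·0.0000)/1.02=0.0000; Δ=(0.0000−0.0000)/(124.2460−62.9740)=0.0000; B=V−Δ·S=0.0000
Node (1,1) S=167.9000: V=(p*·48.3740+(1−p*)·0.0000)/1.02=18.4432; Δ=(48.3740−0.0000)/(245.1340−124.2460)=0.4002; B=V−Δ·S=-48.7429
Node (0,0) S=115.0000: V=(p*·18.4432+(1−p*)·0.0000)/1.02=7.0317; Δ=(18.4432−0.0000)/(167.9000−85.1000)=0.2227; B=V−Δ·S=-18.5839
Check: Δ(0,0)·S0 + B(0,0) = 7.0317 = V0.

(0,0): Delta=0.2227 Bond=-18.5839
(1,0): Delta=0.0000 Bond=0.0000
(1,1): Delta=0.4002 Bond=-48.7429
V0=7.0317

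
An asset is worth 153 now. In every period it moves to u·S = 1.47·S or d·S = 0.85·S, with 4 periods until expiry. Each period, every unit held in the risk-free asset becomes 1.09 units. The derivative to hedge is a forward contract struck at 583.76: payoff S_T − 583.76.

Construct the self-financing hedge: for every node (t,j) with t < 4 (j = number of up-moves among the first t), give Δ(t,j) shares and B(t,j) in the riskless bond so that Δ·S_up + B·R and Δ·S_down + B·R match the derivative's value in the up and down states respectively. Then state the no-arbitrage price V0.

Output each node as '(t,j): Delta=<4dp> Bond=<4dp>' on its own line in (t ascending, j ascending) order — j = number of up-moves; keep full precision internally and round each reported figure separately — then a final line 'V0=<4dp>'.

Under the risk-neutral measure, an up-move has probability p* = (R−d)/(u−d) = 0.3871 and values discount at R = 1.09.
Terminal payoffs: V(4,0)=-503.8930, V(4,1)=-445.6371, V(4,2)=-344.8887, V(4,3)=-170.6532, V(4,4)=130.6718
Node (3,0) S=93.9611: V=(p*·-445.6371+(1−p*)·-503.8930)/1.09=-441.5985; Δ=(-445.6371−-503.8930)/(138.1229−79.8670)=1.0000; B=V−Δ·S=-535.5596
Node (3,1) S=162.4975: V=(p*·-344.8887+(1−p*)·-445.6371)/1.09=-373.0622; Δ=(-344.8887−-445.6371)/(238.8713−138.1229)=1.0000; B=V−Δ·S=-535.5596
Node (3,2) S=281.0250: V=(p*·-170.6532+(1−p*)·-344.8887)/1.09=-254.5346; Δ=(-170.6532−-344.8887)/(413.1068−238.8713)=1.0000; B=V−Δ·S=-535.5596
Node (3,3) S=486.0080: V=(p*·130.6718+(1−p*)·-170.6532)/1.09=-49.5516; Δ=(130.6718−-170.6532)/(714.4318−413.1068)=1.0000; B=V−Δ·S=-535.5596
Node (2,0) S=110.5425: V=(p*·-373.0622+(1−p*)·-441.5985)/1.09=-380.7966; Δ=(-373.0622−-441.5985)/(162.4975−93.9611)=1.0000; B=V−Δ·S=-491.3391
Node (2,1) S=191.1735: V=(p*·-254.5346+(1−p*)·-373.0622)/1.09=-300.1656; Δ=(-254.5346−-373.0622)/(281.0250−162.4975)=1.0000; B=V−Δ·S=-491.3391
Node (2,2) S=330.6177: V=(p*·-49.5516+(1−p*)·-254.5346)/1.09=-160.7214; Δ=(-49.5516−-254.5346)/(486.0080−281.0250)=1.0000; B=V−Δ·S=-491.3391
Node (1,0) S=130.0500: V=(p*·-300.1656+(1−p*)·-380.7966)/1.09=-320.7198; Δ=(-300.1656−-380.7966)/(191.1735−110.5425)=1.0000; B=V−Δ·S=-450.7698
Node (1,1) S=224.9100: V=(p*·-160.7214+(1−p*)·-300.1656)/1.09=-225.8598; Δ=(-160.7214−-300.1656)/(330.6177−191.1735)=1.0000; B=V−Δ·S=-450.7698
Node (0,0) S=153.0000: V=(p*·-225.8598+(1−p*)·-320.7198)/1.09=-260.5503; Δ=(-225.8598−-320.7198)/(224.9100−130.0500)=1.0000; B=V−Δ·S=-413.5503
Each (Δ,B) replicates both successor values, so the strategy is self-financing and V0 is arbitrage-free.

(0,0): Delta=1.0000 Bond=-413.5503
(1,0): Delta=1.0000 Bond=-450.7698
(1,1): Delta=1.0000 Bond=-450.7698
(2,0): Delta=1.0000 Bond=-491.3391
(2,1): Delta=1.0000 Bond=-491.3391
(2,2): Delta=1.0000 Bond=-491.3391
(3,0): Delta=1.0000 Bond=-535.5596
(3,1): Delta=1.0000 Bond=-535.5596
(3,2): Delta=1.0000 Bond=-535.5596
(3,3): Delta=1.0000 Bond=-535.5596
V0=-260.5503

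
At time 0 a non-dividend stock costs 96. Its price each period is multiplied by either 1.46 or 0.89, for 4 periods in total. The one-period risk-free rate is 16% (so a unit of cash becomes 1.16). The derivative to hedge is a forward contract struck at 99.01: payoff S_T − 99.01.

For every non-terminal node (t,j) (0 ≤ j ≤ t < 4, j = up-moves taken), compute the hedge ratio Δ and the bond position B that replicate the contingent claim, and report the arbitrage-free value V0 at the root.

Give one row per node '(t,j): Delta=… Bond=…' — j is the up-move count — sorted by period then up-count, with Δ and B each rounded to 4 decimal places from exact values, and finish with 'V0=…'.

Under the risk-neutral measure, an up-move has probability p* = (R−d)/(u−d) = 0.4737 and values discount at R = 1.16.
Payoff layer (t=4): V(4,0)=-38.7774, V(4,1)=-0.2015, V(4,2)=63.0803, V(4,3)=166.8909, V(4,4)=337.1870
  t=3,j=0: stock 67.6770 → up 98.8085 (V=-0.2015), down 60.2326 (V=-38.7774). Price -17.6764; hedge Δ=1.0000, bond B=-85.3534.
  t=3,j=1: stock 111.0207 → up 162.0903 (V=63.0803), down 98.8085 (V=-0.2015). Price 25.6673; hedge Δ=1.0000, bond B=-85.3534.
  t=3,j=2: stock 182.1239 → up 265.9009 (V=166.8909), down 162.0903 (V=63.0803). Price 96.7705; hedge Δ=1.0000, bond B=-85.3534.
  t=3,j=3: stock 298.7651 → up 436.1970 (V=337.1870), down 265.9009 (V=166.8909). Price 213.4116; hedge Δ=1.0000, bond B=-85.3534.
  t=2,j=0: stock 76.0416 → up 111.0207 (V=25.6673), down 67.6770 (V=-17.6764). Price 2.4610; hedge Δ=1.0000, bond B=-73.5806.
  t=2,j=1: stock 124.7424 → up 182.1239 (V=96.7705), down 111.0207 (V=25.6673). Price 51.1618; hedge Δ=1.0000, bond B=-73.5806.
  t=2,j=2: stock 204.6336 → up 298.7651 (V=213.4116), down 182.1239 (V=96.7705). Price 131.0530; hedge Δ=1.0000, bond B=-73.5806.
  t=1,j=0: stock 85.4400 → up 124.7424 (V=51.1618), down 76.0416 (V=2.4610). Price 22.0085; hedge Δ=1.0000, bond B=-63.4315.
  t=1,j=1: stock 140.1600 → up 204.6336 (V=131.0530), down 124.7424 (V=51.1618). Price 76.7285; hedge Δ=1.0000, bond B=-63.4315.
  t=0,j=0: stock 96.0000 → up 140.1600 (V=76.7285), down 85.4400 (V=22.0085). Price 41.3177; hedge Δ=1.0000, bond B=-54.6823.
Root portfolio cost Δ·96+B reproduces V0=41.3177.

(0,0): Delta=1.0000 Bond=-54.6823
(1,0): Delta=1.0000 Bond=-63.4315
(1,1): Delta=1.0000 Bond=-63.4315
(2,0): Delta=1.0000 Bond=-73.5806
(2,1): Delta=1.0000 Bond=-73.5806
(2,2): Delta=1.0000 Bond=-73.5806
(3,0): Delta=1.0000 Bond=-85.3534
(3,1): Delta=1.0000 Bond=-85.3534
(3,2): Delta=1.0000 Bond=-85.3534
(3,3): Delta=1.0000 Bond=-85.3534
V0=41.3177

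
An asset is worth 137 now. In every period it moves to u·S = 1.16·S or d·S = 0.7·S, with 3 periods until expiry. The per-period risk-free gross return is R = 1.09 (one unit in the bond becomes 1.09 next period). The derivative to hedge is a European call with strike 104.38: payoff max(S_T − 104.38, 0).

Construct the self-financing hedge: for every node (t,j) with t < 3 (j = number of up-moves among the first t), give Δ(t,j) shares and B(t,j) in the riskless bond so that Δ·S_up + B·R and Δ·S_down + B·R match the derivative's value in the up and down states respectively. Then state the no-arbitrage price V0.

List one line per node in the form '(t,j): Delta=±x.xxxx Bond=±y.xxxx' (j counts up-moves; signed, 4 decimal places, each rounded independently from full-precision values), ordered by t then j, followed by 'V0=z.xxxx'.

No-arbitrage ⇒ martingale measure with p* = (R−d)/(u−d) = 0.8478.
Terminal values V(3,·): V(3,0)=0.0000, V(3,1)=0.0000, V(3,2)=24.6630, V(3,3)=109.4628
(2,0): S=67.1300. Δ = (V_up−V_dn)/(S_up−S_dn) = (0.0000−0.0000)/(77.8708−46.9910) = 0.0000. V = [p*·0.0000 + (1−p*)·0.0000]/1.09 = 0.0000. B = V − Δ·S = 0.0000.
(2,1): S=111.2440. Δ = (V_up−V_dn)/(S_up−S_dn) = (24.6630−0.0000)/(129.0430−77.8708) = 0.4820. V = [p*·24.6630 + (1−p*)·0.0000]/1.09 = 19.1835. B = V − Δ·S = -34.4318.
(2,2): S=184.3472. Δ = (V_up−V_dn)/(S_up−S_dn) = (109.4628−24.6630)/(213.8428−129.0430) = 1.0000. V = [p*·109.4628 + (1−p*)·24.6630]/1.09 = 88.5857. B = V − Δ·S = -95.7615.
(1,0): S=95.9000. Δ = (V_up−V_dn)/(S_up−S_dn) = (19.1835−0.0000)/(111.2440−67.1300) = 0.4349. V = [p*·19.1835 + (1−p*)·0.0000]/1.09 = 14.9213. B = V − Δ·S = -26.7819.
(1,1): S=158.9200. Δ = (V_up−V_dn)/(S_up−S_dn) = (88.5857−19.1835)/(184.3472−111.2440) = 0.9494. V = [p*·88.5857 + (1−p*)·19.1835]/1.09 = 71.5821. B = V − Δ·S = -79.2924.
(0,0): S=137.0000. Δ = (V_up−V_dn)/(S_up−S_dn) = (71.5821−14.9213)/(158.9200−95.9000) = 0.8991. V = [p*·71.5821 + (1−p*)·14.9213]/1.09 = 57.7613. B = V − Δ·S = -65.4144.
Check: Δ(0,0)·S0 + B(0,0) = 57.7613 = V0.

(0,0): Delta=0.8991 Bond=-65.4144
(1,0): Delta=0.4349 Bond=-26.7819
(1,1): Delta=0.9494 Bond=-79.2924
(2,0): Delta=0.0000 Bond=0.0000
(2,1): Delta=0.4820 Bond=-34.4318
(2,2): Delta=1.0000 Bond=-95.7615
V0=57.7613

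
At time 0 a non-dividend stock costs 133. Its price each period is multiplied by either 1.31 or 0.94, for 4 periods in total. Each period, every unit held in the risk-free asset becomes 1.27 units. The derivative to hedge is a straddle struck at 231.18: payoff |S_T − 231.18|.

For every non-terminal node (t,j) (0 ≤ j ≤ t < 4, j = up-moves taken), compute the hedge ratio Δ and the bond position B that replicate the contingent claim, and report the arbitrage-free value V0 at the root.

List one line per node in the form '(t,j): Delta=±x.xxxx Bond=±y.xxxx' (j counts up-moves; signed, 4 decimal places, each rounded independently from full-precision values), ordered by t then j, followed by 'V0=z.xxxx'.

(0,0): Delta=0.8126 Bond=-62.3630
(1,0): Delta=0.0636 Bond=14.4442
(1,1): Delta=0.8777 Bond=-90.5519
(2,0): Delta=-1.0000 Bond=143.3319
(2,1): Delta=0.1561 Bond=3.1940
(2,2): Delta=0.9405 Bond=-129.3276
(3,0): Delta=-1.0000 Bond=182.0315
(3,1): Delta=-1.0000 Bond=182.0315
(3,2): Delta=0.2566 Bond=-17.5163
(3,3): Delta=1.0000 Bond=-182.0315
V0=45.7124

Under the risk-neutral measure, an up-move has probability p* = (R−d)/(u−d) = 0.8919 and values discount at R = 1.27.
Terminal values V(4,·): V(4,0)=127.3404, V(4,1)=86.4673, V(4,2)=29.5060, V(4,3)=49.8763, V(4,4)=160.5049
  t=3,j=0: stock 110.4677 → up 144.7127 (V=86.4673), down 103.8396 (V=127.3404). Price 71.5638; hedge Δ=-1.0000, bond B=182.0315.
  t=3,j=1: stock 153.9496 → up 201.6740 (V=29.5060), down 144.7127 (V=86.4673). Price 28.0819; hedge Δ=-1.0000, bond B=182.0315.
  t=3,j=2: stock 214.5468 → up 281.0563 (V=49.8763), down 201.6740 (V=29.5060). Price 37.5387; hedge Δ=0.2566, bond B=-17.5163.
  t=3,j=3: stock 298.9961 → up 391.6849 (V=160.5049), down 281.0563 (V=49.8763). Price 116.9646; hedge Δ=1.0000, bond B=-182.0315.
  t=2,j=0: stock 117.5188 → up 153.9496 (V=28.0819), down 110.4677 (V=71.5638). Price 25.8131; hedge Δ=-1.0000, bond B=143.3319.
  t=2,j=1: stock 163.7762 → up 214.5468 (V=37.5387), down 153.9496 (V=28.0819). Price 28.7530; hedge Δ=0.1561, bond B=3.1940.
  t=2,j=2: stock 228.2413 → up 298.9961 (V=116.9646), down 214.5468 (V=37.5387). Price 85.3370; hedge Δ=0.9405, bond B=-129.3276.
  t=1,j=0: stock 125.0200 → up 163.7762 (V=28.7530), down 117.5188 (V=25.8131). Price 22.3899; hedge Δ=0.0636, bond B=14.4442.
  t=1,j=1: stock 174.2300 → up 228.2413 (V=85.3370), down 163.7762 (V=28.7530). Price 62.3778; hedge Δ=0.8777, bond B=-90.5519.
  t=0,j=0: stock 133.0000 → up 174.2300 (V=62.3778), down 125.0200 (V=22.3899). Price 45.7124; hedge Δ=0.8126, bond B=-62.3630.
Each (Δ,B) replicates both successor values, so the strategy is self-financing and V0 is arbitrage-free.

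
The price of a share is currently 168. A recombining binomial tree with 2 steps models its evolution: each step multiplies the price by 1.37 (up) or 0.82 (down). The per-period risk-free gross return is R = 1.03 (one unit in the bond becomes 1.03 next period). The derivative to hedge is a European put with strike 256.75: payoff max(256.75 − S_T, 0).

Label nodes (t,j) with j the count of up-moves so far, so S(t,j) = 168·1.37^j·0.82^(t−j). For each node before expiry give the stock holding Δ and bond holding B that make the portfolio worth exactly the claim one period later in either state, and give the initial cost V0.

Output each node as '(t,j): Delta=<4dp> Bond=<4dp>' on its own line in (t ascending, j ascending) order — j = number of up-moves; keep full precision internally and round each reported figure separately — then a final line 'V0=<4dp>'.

(0,0): Delta=-0.7650 Bond=210.5845
(1,0): Delta=-1.0000 Bond=249.2718
(1,1): Delta=-0.5373 Bond=164.4938
V0=82.0599

No-arbitrage ⇒ martingale measure with p* = (R−d)/(u−d) = 0.3818.
At expiry t=2: V(2,0)=143.7868, V(2,1)=68.0188, V(2,2)=0.0000
(1,0): S=137.7600. Δ = (V_up−V_dn)/(S_up−S_dn) = (68.0188−143.7868)/(188.7312−112.9632) = -1.0000. V = [p*·68.0188 + (1−p*)·143.7868]/1.03 = 111.5118. B = V − Δ·S = 249.2718.
(1,1): S=230.1600. Δ = (V_up−V_dn)/(S_up−S_dn) = (0.0000−68.0188)/(315.3192−188.7312) = -0.5373. V = [p*·0.0000 + (1−p*)·68.0188]/1.03 = 40.8233. B = V − Δ·S = 164.4938.
(0,0): S=168.0000. Δ = (V_up−V_dn)/(S_up−S_dn) = (40.8233−111.5118)/(230.1600−137.7600) = -0.7650. V = [p*·40.8233 + (1−p*)·111.5118]/1.03 = 82.0599. B = V − Δ·S = 210.5845.
Each (Δ,B) replicates both successor values, so the strategy is self-financing and V0 is arbitrage-free.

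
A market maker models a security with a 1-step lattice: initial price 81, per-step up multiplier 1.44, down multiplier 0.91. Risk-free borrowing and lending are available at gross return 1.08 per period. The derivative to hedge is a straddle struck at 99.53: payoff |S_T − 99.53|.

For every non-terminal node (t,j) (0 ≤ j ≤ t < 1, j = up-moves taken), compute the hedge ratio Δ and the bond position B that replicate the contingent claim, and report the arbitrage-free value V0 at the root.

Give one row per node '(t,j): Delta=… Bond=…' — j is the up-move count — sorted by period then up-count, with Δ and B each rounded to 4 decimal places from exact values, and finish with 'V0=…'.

Since d<R<u, set p* = (R−d)/(u−d) = 0.3208; price each node as the discounted p*-expectation of its children.
At expiry t=1: V(1,0)=25.8200, V(1,1)=17.1100
  t=0,j=0: stock 81.0000 → up 116.6400 (V=17.1100), down 73.7100 (V=25.8200). Price 21.3206; hedge Δ=-0.2029, bond B=37.7545.
Self-financing check: at every node Δ·S+B equals the discounted successor values.

(0,0): Delta=-0.2029 Bond=37.7545
V0=21.3206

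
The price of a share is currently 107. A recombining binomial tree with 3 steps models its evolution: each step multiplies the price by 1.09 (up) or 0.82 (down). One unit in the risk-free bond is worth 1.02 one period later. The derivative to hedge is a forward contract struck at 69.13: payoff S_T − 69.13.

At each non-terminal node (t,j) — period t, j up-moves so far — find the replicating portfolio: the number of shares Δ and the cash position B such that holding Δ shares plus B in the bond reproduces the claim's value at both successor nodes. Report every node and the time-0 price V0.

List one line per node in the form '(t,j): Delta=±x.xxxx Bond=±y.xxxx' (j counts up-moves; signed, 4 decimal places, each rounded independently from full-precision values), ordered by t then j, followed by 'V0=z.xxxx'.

No-arbitrage ⇒ martingale measure with p* = (R−d)/(u−d) = 0.7407.
At expiry t=3: V(3,0)=-10.1336, V(3,1)=9.2920, V(3,2)=35.1139, V(3,3)=69.4381
(2,0): S=71.9468. Δ = (V_up−V_dn)/(S_up−S_dn) = (9.2920−-10.1336)/(78.4220−58.9964) = 1.0000. V = [p*·9.2920 + (1−p*)·-10.1336]/1.02 = 4.1723. B = V − Δ·S = -67.7745.
(2,1): S=95.6366. Δ = (V_up−V_dn)/(S_up−S_dn) = (35.1139−9.2920)/(104.2439−78.4220) = 1.0000. V = [p*·35.1139 + (1−p*)·9.2920]/1.02 = 27.8621. B = V − Δ·S = -67.7745.
(2,2): S=127.1267. Δ = (V_up−V_dn)/(S_up−S_dn) = (69.4381−35.1139)/(138.5681−104.2439) = 1.0000. V = [p*·69.4381 + (1−p*)·35.1139]/1.02 = 59.3522. B = V − Δ·S = -67.7745.
(1,0): S=87.7400. Δ = (V_up−V_dn)/(S_up−S_dn) = (27.8621−4.1723)/(95.6366−71.9468) = 1.0000. V = [p*·27.8621 + (1−p*)·4.1723]/1.02 = 21.2944. B = V − Δ·S = -66.4456.
(1,1): S=116.6300. Δ = (V_up−V_dn)/(S_up−S_dn) = (59.3522−27.8621)/(127.1267−95.6366) = 1.0000. V = [p*·59.3522 + (1−p*)·27.8621]/1.02 = 50.1844. B = V − Δ·S = -66.4456.
(0,0): S=107.0000. Δ = (V_up−V_dn)/(S_up−S_dn) = (50.1844−21.2944)/(116.6300−87.7400) = 1.0000. V = [p*·50.1844 + (1−p*)·21.2944]/1.02 = 41.8573. B = V − Δ·S = -65.1427.
Self-financing check: at every node Δ·S+B equals the discounted successor values.

(0,0): Delta=1.0000 Bond=-65.1427
(1,0): Delta=1.0000 Bond=-66.4456
(1,1): Delta=1.0000 Bond=-66.4456
(2,0): Delta=1.0000 Bond=-67.7745
(2,1): Delta=1.0000 Bond=-67.7745
(2,2): Delta=1.0000 Bond=-67.7745
V0=41.8573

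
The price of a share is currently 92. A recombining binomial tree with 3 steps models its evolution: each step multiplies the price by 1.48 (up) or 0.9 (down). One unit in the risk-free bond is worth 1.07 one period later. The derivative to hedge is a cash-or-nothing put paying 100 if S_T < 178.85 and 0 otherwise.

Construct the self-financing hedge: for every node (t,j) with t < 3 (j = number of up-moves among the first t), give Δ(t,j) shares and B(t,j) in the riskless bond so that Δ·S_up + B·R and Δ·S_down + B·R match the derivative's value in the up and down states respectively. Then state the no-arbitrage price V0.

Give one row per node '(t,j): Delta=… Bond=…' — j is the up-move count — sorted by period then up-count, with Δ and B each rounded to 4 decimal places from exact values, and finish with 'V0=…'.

Risk-neutral probability p* = (R−d)/(u−d) = (1.07−0.9)/(1.48−0.9) = 0.2931.
At expiry t=3: V(3,0)=100.0000, V(3,1)=100.0000, V(3,2)=0.0000, V(3,3)=0.0000
Node (2,0) S=74.5200: V=(p*·100.0000+(1−p*)·100.0000)/1.07=93.4579; Δ=(100.0000−100.0000)/(110.2896−67.0680)=0.0000; B=V−Δ·S=93.4579
Node (2,1) S=122.5440: V=(p*·0.0000+(1−p*)·100.0000)/1.07=66.0651; Δ=(0.0000−100.0000)/(181.3651−110.2896)=-1.4070; B=V−Δ·S=238.4789
Node (2,2) S=201.5168: V=(p*·0.0000+(1−p*)·0.0000)/1.07=0.0000; Δ=(0.0000−0.0000)/(298.2449−181.3651)=0.0000; B=V−Δ·S=0.0000
Node (1,0) S=82.8000: V=(p*·66.0651+(1−p*)·93.4579)/1.07=79.8402; Δ=(66.0651−93.4579)/(122.5440−74.5200)=-0.5704; B=V−Δ·S=127.0692
Node (1,1) S=136.1600: V=(p*·0.0000+(1−p*)·66.0651)/1.07=43.6460; Δ=(0.0000−66.0651)/(201.5168−122.5440)=-0.8366; B=V−Δ·S=157.5513
Node (0,0) S=92.0000: V=(p*·43.6460+(1−p*)·79.8402)/1.07=64.7024; Δ=(43.6460−79.8402)/(136.1600−82.8000)=-0.6783; B=V−Δ·S=127.1062
Self-financing check: at every node Δ·S+B equals the discounted successor values.

(0,0): Delta=-0.6783 Bond=127.1062
(1,0): Delta=-0.5704 Bond=127.0692
(1,1): Delta=-0.8366 Bond=157.5513
(2,0): Delta=0.0000 Bond=93.4579
(2,1): Delta=-1.4070 Bond=238.4789
(2,2): Delta=0.0000 Bond=0.0000
V0=64.7024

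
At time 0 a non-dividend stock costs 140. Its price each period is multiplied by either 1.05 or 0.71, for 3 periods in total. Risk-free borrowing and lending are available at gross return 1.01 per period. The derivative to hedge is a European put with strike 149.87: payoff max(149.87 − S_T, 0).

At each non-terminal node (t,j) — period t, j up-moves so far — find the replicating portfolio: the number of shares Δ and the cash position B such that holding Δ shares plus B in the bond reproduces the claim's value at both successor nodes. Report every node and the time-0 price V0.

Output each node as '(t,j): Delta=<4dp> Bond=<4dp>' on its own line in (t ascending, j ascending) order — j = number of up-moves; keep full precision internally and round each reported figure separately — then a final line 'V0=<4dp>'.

(0,0): Delta=-0.8044 Bond=126.2150
(1,0): Delta=-1.0000 Bond=146.9170
(1,1): Delta=-0.7868 Bond=124.8852
(2,0): Delta=-1.0000 Bond=148.3861
(2,1): Delta=-1.0000 Bond=148.3861
(2,2): Delta=-0.7676 Bond=123.1671
V0=13.5950

The replicating-portfolio and risk-neutral prices coincide; use p* = (1.01−0.71)/(1.05−0.71) = 0.8824 for the latter.
At expiry t=3: V(3,0)=99.7625, V(3,1)=75.7673, V(3,2)=40.2815, V(3,3)=0.0000
Node (2,0) S=70.5740: V=(p*·75.7673+(1−p*)·99.7625)/1.01=77.8121; Δ=(75.7673−99.7625)/(74.1027−50.1075)=-1.0000; B=V−Δ·S=148.3861
Node (2,1) S=104.3700: V=(p*·40.2815+(1−p*)·75.7673)/1.01=44.0161; Δ=(40.2815−75.7673)/(109.5885−74.1027)=-1.0000; B=V−Δ·S=148.3861
Node (2,2) S=154.3500: V=(p*·0.0000+(1−p*)·40.2815)/1.01=4.6921; Δ=(0.0000−40.2815)/(162.0675−109.5885)=-0.7676; B=V−Δ·S=123.1671
Node (1,0) S=99.4000: V=(p*·44.0161+(1−p*)·77.8121)/1.01=47.5170; Δ=(44.0161−77.8121)/(104.3700−70.5740)=-1.0000; B=V−Δ·S=146.9170
Node (1,1) S=147.0000: V=(p*·4.6921+(1−p*)·44.0161)/1.01=9.2262; Δ=(4.6921−44.0161)/(154.3500−104.3700)=-0.7868; B=V−Δ·S=124.8852
Node (0,0) S=140.0000: V=(p*·9.2262+(1−p*)·47.5170)/1.01=13.5950; Δ=(9.2262−47.5170)/(147.0000−99.4000)=-0.8044; B=V−Δ·S=126.2150
Check: Δ(0,0)·S0 + B(0,0) = 13.5950 = V0.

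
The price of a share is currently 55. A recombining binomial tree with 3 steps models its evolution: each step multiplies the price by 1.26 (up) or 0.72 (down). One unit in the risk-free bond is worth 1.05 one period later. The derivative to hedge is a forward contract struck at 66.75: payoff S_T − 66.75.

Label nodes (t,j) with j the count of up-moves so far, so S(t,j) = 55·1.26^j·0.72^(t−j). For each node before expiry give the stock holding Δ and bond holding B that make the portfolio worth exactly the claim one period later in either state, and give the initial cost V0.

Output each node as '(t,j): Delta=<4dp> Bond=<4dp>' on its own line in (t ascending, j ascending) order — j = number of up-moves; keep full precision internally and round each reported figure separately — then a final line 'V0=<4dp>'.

Since d<R<u, set p* = (R−d)/(u−d) = 0.6111; price each node as the discounted p*-expectation of its children.
Terminal payoffs: V(3,0)=-46.2214, V(3,1)=-30.8249, V(3,2)=-3.8810, V(3,3)=43.2707
(2,0): S=28.5120. Δ = (V_up−V_dn)/(S_up−S_dn) = (-30.8249−-46.2214)/(35.9251−20.5286) = 1.0000. V = [p*·-30.8249 + (1−p*)·-46.2214]/1.05 = -35.0594. B = V − Δ·S = -63.5714.
(2,1): S=49.8960. Δ = (V_up−V_dn)/(S_up−S_dn) = (-3.8810−-30.8249)/(62.8690−35.9251) = 1.0000. V = [p*·-3.8810 + (1−p*)·-30.8249]/1.05 = -13.6754. B = V − Δ·S = -63.5714.
(2,2): S=87.3180. Δ = (V_up−V_dn)/(S_up−S_dn) = (43.2707−-3.8810)/(110.0207−62.8690) = 1.0000. V = [p*·43.2707 + (1−p*)·-3.8810]/1.05 = 23.7466. B = V − Δ·S = -63.5714.
(1,0): S=39.6000. Δ = (V_up−V_dn)/(S_up−S_dn) = (-13.6754−-35.0594)/(49.8960−28.5120) = 1.0000. V = [p*·-13.6754 + (1−p*)·-35.0594]/1.05 = -20.9442. B = V − Δ·S = -60.5442.
(1,1): S=69.3000. Δ = (V_up−V_dn)/(S_up−S_dn) = (23.7466−-13.6754)/(87.3180−49.8960) = 1.0000. V = [p*·23.7466 + (1−p*)·-13.6754]/1.05 = 8.7558. B = V − Δ·S = -60.5442.
(0,0): S=55.0000. Δ = (V_up−V_dn)/(S_up−S_dn) = (8.7558−-20.9442)/(69.3000−39.6000) = 1.0000. V = [p*·8.7558 + (1−p*)·-20.9442]/1.05 = -2.6612. B = V − Δ·S = -57.6612.
Check: Δ(0,0)·S0 + B(0,0) = -2.6612 = V0.

(0,0): Delta=1.0000 Bond=-57.6612
(1,0): Delta=1.0000 Bond=-60.5442
(1,1): Delta=1.0000 Bond=-60.5442
(2,0): Delta=1.0000 Bond=-63.5714
(2,1): Delta=1.0000 Bond=-63.5714
(2,2): Delta=1.0000 Bond=-63.5714
V0=-2.6612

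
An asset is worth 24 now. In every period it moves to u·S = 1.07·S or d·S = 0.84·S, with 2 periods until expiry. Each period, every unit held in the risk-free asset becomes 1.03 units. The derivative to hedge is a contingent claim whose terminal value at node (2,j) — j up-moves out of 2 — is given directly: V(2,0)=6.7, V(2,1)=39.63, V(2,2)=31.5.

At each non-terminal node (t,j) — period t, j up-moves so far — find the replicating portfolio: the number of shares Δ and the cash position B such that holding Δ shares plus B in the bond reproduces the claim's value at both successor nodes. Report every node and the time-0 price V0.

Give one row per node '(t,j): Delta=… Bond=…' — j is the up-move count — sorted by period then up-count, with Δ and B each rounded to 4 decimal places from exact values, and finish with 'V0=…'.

(0,0): Delta=-0.1740 Bond=35.3620
(1,0): Delta=7.1019 Bond=-110.2583
(1,1): Delta=-1.3765 Bond=67.3031
V0=31.1867

Since d<R<u, set p* = (R−d)/(u−d) = 0.8261; price each node as the discounted p*-expectation of its children.
At expiry t=2: V(2,0)=6.7000, V(2,1)=39.6300, V(2,2)=31.5000
  t=1,j=0: stock 20.1600 → up 21.5712 (V=39.6300), down 16.9344 (V=6.7000). Price 32.9156; hedge Δ=7.1019, bond B=-110.2583.
  t=1,j=1: stock 25.6800 → up 27.4776 (V=31.5000), down 21.5712 (V=39.6300). Price 31.9553; hedge Δ=-1.3765, bond B=67.3031.
  t=0,j=0: stock 24.0000 → up 25.6800 (V=31.9553), down 20.1600 (V=32.9156). Price 31.1867; hedge Δ=-0.1740, bond B=35.3620.
Check: Δ(0,0)·S0 + B(0,0) = 31.1867 = V0.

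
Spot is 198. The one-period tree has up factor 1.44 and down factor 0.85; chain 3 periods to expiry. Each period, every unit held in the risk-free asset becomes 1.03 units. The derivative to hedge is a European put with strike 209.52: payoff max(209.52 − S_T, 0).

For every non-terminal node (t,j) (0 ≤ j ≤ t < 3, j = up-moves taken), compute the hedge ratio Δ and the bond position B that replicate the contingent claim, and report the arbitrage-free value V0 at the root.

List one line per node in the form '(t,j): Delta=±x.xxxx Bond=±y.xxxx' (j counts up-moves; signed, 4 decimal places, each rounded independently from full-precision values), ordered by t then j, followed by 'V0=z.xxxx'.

(0,0): Delta=-0.3409 Bond=95.9273
(1,0): Delta=-0.5840 Bond=139.7118
(1,1): Delta=-0.0141 Bond=5.6287
(2,0): Delta=-1.0000 Bond=203.4175
(2,1): Delta=-0.0246 Bond=8.3429
(2,2): Delta=0.0000 Bond=0.0000
V0=28.4256

Under the risk-neutral measure, an up-move has probability p* = (R−d)/(u−d) = 0.3051 and values discount at R = 1.03.
Payoff layer (t=3): V(3,0)=87.9233, V(3,1)=3.5208, V(3,2)=0.0000, V(3,3)=0.0000
  t=2,j=0: stock 143.0550 → up 205.9992 (V=3.5208), down 121.5967 (V=87.9233). Price 60.3625; hedge Δ=-1.0000, bond B=203.4175.
  t=2,j=1: stock 242.3520 → up 348.9869 (V=0.0000), down 205.9992 (V=3.5208). Price 2.3754; hedge Δ=-0.0246, bond B=8.3429.
  t=2,j=2: stock 410.5728 → up 591.2248 (V=0.0000), down 348.9869 (V=0.0000). Price 0.0000; hedge Δ=0.0000, bond B=0.0000.
  t=1,j=0: stock 168.3000 → up 242.3520 (V=2.3754), down 143.0550 (V=60.3625). Price 41.4286; hedge Δ=-0.5840, bond B=139.7118.
  t=1,j=1: stock 285.1200 → up 410.5728 (V=0.0000), down 242.3520 (V=2.3754). Price 1.6026; hedge Δ=-0.0141, bond B=5.6287.
  t=0,j=0: stock 198.0000 → up 285.1200 (V=1.6026), down 168.3000 (V=41.4286). Price 28.4256; hedge Δ=-0.3409, bond B=95.9273.
The time-0 hedge costs 28.4256, which is the no-arbitrage price.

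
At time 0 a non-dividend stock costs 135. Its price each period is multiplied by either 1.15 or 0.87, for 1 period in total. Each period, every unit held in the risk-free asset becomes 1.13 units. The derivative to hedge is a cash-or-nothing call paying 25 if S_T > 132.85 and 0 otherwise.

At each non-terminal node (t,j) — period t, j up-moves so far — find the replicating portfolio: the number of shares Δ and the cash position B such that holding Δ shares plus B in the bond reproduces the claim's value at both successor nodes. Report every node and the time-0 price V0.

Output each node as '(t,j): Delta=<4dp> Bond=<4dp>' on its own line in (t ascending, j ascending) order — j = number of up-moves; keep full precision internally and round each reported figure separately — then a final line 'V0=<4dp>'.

The replicating-portfolio and risk-neutral prices coincide; use p* = (1.13−0.87)/(1.15−0.87) = 0.9286 for the latter.
Payoff layer (t=1): V(1,0)=0.0000, V(1,1)=25.0000
  t=0,j=0: stock 135.0000 → up 155.2500 (V=25.0000), down 117.4500 (V=0.0000). Price 20.5436; hedge Δ=0.6614, bond B=-68.7421.
Each (Δ,B) replicates both successor values, so the strategy is self-financing and V0 is arbitrage-free.

(0,0): Delta=0.6614 Bond=-68.7421
V0=20.5436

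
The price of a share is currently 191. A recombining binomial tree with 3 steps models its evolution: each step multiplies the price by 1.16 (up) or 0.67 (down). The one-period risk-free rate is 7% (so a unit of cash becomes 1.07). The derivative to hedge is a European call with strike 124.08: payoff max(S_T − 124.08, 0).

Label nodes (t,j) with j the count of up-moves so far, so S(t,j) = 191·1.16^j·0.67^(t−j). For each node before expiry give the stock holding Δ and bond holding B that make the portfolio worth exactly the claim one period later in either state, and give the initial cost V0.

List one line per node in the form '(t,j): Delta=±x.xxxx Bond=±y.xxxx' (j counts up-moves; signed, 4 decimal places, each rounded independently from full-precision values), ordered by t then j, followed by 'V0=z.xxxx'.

Risk-neutral probability p* = (R−d)/(u−d) = (1.07−0.67)/(1.16−0.67) = 0.8163.
Terminal values V(3,·): V(3,0)=0.0000, V(3,1)=0.0000, V(3,2)=48.1164, V(3,3)=174.0511
(2,0): S=85.7399. Δ = (V_up−V_dn)/(S_up−S_dn) = (0.0000−0.0000)/(99.4583−57.4457) = 0.0000. V = [p*·0.0000 + (1−p*)·0.0000]/1.07 = 0.0000. B = V − Δ·S = 0.0000.
(2,1): S=148.4452. Δ = (V_up−V_dn)/(S_up−S_dn) = (48.1164−0.0000)/(172.1964−99.4583) = 0.6615. V = [p*·48.1164 + (1−p*)·0.0000]/1.07 = 36.7091. B = V − Δ·S = -61.4877.
(2,2): S=257.0096. Δ = (V_up−V_dn)/(S_up−S_dn) = (174.0511−48.1164)/(298.1311−172.1964) = 1.0000. V = [p*·174.0511 + (1−p*)·48.1164]/1.07 = 141.0470. B = V − Δ·S = -115.9626.
(1,0): S=127.9700. Δ = (V_up−V_dn)/(S_up−S_dn) = (36.7091−0.0000)/(148.4452−85.7399) = 0.5854. V = [p*·36.7091 + (1−p*)·0.0000]/1.07 = 28.0062. B = V − Δ·S = -46.9103.
(1,1): S=221.5600. Δ = (V_up−V_dn)/(S_up−S_dn) = (141.0470−36.7091)/(257.0096−148.4452) = 0.9611. V = [p*·141.0470 + (1−p*)·36.7091]/1.07 = 113.9092. B = V − Δ·S = -99.0253.
(0,0): S=191.0000. Δ = (V_up−V_dn)/(S_up−S_dn) = (113.9092−28.0062)/(221.5600−127.9700) = 0.9179. V = [p*·113.9092 + (1−p*)·28.0062]/1.07 = 91.7113. B = V − Δ·S = -83.6011.
Root portfolio cost Δ·191+B reproduces V0=91.7113.

(0,0): Delta=0.9179 Bond=-83.6011
(1,0): Delta=0.5854 Bond=-46.9103
(1,1): Delta=0.9611 Bond=-99.0253
(2,0): Delta=0.0000 Bond=0.0000
(2,1): Delta=0.6615 Bond=-61.4877
(2,2): Delta=1.0000 Bond=-115.9626
V0=91.7113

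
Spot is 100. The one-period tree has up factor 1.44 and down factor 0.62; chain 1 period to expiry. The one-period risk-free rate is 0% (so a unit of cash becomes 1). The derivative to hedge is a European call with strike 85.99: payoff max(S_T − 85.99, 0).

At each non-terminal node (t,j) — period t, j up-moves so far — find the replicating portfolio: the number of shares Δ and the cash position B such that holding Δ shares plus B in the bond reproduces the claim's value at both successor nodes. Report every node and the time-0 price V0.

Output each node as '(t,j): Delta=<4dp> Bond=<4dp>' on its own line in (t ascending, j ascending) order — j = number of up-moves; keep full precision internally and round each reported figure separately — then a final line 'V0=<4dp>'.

(0,0): Delta=0.7074 Bond=-43.8612
V0=26.8827

Risk-neutral probability p* = (R−d)/(u−d) = (1−0.62)/(1.44−0.62) = 0.4634.
At expiry t=1: V(1,0)=0.0000, V(1,1)=58.0100
Node (0,0) S=100.0000: V=(p*·58.0100+(1−p*)·0.0000)/1=26.8827; Δ=(58.0100−0.0000)/(144.0000−62.0000)=0.7074; B=V−Δ·S=-43.8612
Check: Δ(0,0)·S0 + B(0,0) = 26.8827 = V0.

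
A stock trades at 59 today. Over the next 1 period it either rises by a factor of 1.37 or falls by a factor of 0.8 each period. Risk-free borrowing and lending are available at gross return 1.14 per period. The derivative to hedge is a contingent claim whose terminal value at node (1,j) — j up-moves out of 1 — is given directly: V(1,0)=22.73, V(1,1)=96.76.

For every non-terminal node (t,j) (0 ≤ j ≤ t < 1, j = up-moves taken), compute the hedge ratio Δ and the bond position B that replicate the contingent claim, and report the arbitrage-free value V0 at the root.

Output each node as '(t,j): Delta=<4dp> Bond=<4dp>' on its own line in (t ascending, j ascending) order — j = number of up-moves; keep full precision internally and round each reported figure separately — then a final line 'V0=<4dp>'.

(0,0): Delta=2.2013 Bond=-71.2033
V0=58.6739

Since d<R<u, set p* = (R−d)/(u−d) = 0.5965; price each node as the discounted p*-expectation of its children.
At expiry t=1: V(1,0)=22.7300, V(1,1)=96.7600
  t=0,j=0: stock 59.0000 → up 80.8300 (V=96.7600), down 47.2000 (V=22.7300). Price 58.6739; hedge Δ=2.2013, bond B=-71.2033.
The time-0 hedge costs 58.6739, which is the no-arbitrage price.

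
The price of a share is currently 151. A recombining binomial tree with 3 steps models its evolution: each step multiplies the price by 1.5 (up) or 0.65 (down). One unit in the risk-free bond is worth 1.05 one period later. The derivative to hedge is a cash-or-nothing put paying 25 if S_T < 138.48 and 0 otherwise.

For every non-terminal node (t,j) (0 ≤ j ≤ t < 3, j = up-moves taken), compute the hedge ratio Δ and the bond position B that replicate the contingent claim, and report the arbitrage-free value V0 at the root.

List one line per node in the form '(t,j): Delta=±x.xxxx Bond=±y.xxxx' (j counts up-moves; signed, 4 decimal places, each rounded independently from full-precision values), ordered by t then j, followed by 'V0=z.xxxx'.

(0,0): Delta=-0.0880 Bond=25.0421
(1,0): Delta=-0.1343 Bond=30.8359
(1,1): Delta=-0.0655 Bond=21.1849
(2,0): Delta=0.0000 Bond=23.8095
(2,1): Delta=-0.1998 Bond=42.0168
(2,2): Delta=0.0000 Bond=0.0000
V0=11.7496

No-arbitrage ⇒ martingale measure with p* = (R−d)/(u−d) = 0.4706.
Terminal values V(3,·): V(3,0)=25.0000, V(3,1)=25.0000, V(3,2)=0.0000, V(3,3)=0.0000
Node (2,0) S=63.7975: V=(p*·25.0000+(1−p*)·25.0000)/1.05=23.8095; Δ=(25.0000−25.0000)/(95.6963−41.4684)=0.0000; B=V−Δ·S=23.8095
Node (2,1) S=147.2250: V=(p*·0.0000+(1−p*)·25.0000)/1.05=12.6050; Δ=(0.0000−25.0000)/(220.8375−95.6963)=-0.1998; B=V−Δ·S=42.0168
Node (2,2) S=339.7500: V=(p*·0.0000+(1−p*)·0.0000)/1.05=0.0000; Δ=(0.0000−0.0000)/(509.6250−220.8375)=0.0000; B=V−Δ·S=0.0000
Node (1,0) S=98.1500: V=(p*·12.6050+(1−p*)·23.8095)/1.05=17.6541; Δ=(12.6050−23.8095)/(147.2250−63.7975)=-0.1343; B=V−Δ·S=30.8359
Node (1,1) S=226.5000: V=(p*·0.0000+(1−p*)·12.6050)/1.05=6.3555; Δ=(0.0000−12.6050)/(339.7500−147.2250)=-0.0655; B=V−Δ·S=21.1849
Node (0,0) S=151.0000: V=(p*·6.3555+(1−p*)·17.6541)/1.05=11.7496; Δ=(6.3555−17.6541)/(226.5000−98.1500)=-0.0880; B=V−Δ·S=25.0421
Self-financing check: at every node Δ·S+B equals the discounted successor values.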